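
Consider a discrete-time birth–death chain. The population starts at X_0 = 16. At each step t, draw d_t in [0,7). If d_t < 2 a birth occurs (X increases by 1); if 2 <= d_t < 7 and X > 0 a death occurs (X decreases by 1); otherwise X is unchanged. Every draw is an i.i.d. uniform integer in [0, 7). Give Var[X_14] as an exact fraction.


80/7

X can drop by at most 1 per step and X_0 = 16 > T = 14, so X_t >= 16 − t >= 2 > 0 for every t <= 14: the floor at 0 (the 'and X > 0' condition) never binds. Hence X_14 = X_0 + Σ_{t<14} Y_t with i.i.d. increments Y_t = y(d_t) ∈ {+1, −1, 0}.
Outcome values over d=0..6: [1, 1, -1, -1, -1, -1, -1]
Σy = -3, Σy² = 7, M = 7
μ = -3/7 = -3/7,  σ² = 7/7 − (-3/7)² = 40/49
Independent increments: Var[X_14] = 14·σ² = 14·(40/49) = 80/7


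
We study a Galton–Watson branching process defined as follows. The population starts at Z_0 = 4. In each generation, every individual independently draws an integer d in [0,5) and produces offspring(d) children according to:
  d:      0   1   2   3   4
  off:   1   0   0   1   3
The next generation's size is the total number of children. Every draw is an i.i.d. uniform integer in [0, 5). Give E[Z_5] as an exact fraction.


Outcome values over d=0..4: [1, 0, 0, 1, 3]
Σy = 5, Σy² = 11, M = 5
μ = 5/5 = 1,  σ² = 11/5 − (1)² = 6/5
E[Z_0] = 4
E[Z_1] = 1·E[Z_0] = 4
E[Z_2] = 1·E[Z_1] = 4
E[Z_3] = 1·E[Z_2] = 4
E[Z_4] = 1·E[Z_3] = 4
E[Z_5] = 1·E[Z_4] = 4

4


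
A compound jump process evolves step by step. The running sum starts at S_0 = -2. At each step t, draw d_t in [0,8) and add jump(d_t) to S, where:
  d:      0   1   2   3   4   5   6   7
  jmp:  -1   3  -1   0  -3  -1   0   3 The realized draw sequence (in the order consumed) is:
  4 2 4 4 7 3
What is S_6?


-9

t=0: S=-2, d=4, jump=-3, S_1=-5
t=1: S=-5, d=2, jump=-1, S_2=-6
t=2: S=-6, d=4, jump=-3, S_3=-9
t=3: S=-9, d=4, jump=-3, S_4=-12
t=4: S=-12, d=7, jump=3, S_5=-9
t=5: S=-9, d=3, jump=0, S_6=-9


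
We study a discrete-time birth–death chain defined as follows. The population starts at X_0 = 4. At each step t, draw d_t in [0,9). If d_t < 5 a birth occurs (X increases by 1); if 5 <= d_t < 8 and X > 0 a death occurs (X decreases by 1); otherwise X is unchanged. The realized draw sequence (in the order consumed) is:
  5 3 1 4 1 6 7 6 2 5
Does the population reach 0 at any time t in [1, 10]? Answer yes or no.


no

t=0: X=4, d=5 → death, X_1=3
t=1: X=3, d=3 → birth, X_2=4
t=2: X=4, d=1 → birth, X_3=5
t=3: X=5, d=4 → birth, X_4=6
t=4: X=6, d=1 → birth, X_5=7
t=5: X=7, d=6 → death, X_6=6
t=6: X=6, d=7 → death, X_7=5
t=7: X=5, d=6 → death, X_8=4
t=8: X=4, d=2 → birth, X_9=5
t=9: X=5, d=5 → death, X_10=4


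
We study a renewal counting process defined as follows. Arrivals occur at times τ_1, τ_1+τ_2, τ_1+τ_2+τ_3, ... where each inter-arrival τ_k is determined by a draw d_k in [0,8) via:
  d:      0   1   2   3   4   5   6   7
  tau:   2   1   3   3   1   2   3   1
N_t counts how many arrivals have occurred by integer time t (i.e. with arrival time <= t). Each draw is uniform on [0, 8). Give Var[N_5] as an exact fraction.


725487975/1073741824

Inter-arrival values over d=0..7: [2, 1, 3, 3, 1, 2, 3, 1]
Each d has probability 1/8, so the pmf of τ is: f(1) = 3/8, f(2) = 1/4, f(3) = 3/8
Let p_n(j) = P(N_n = j), with p_0 = [1]. Condition on τ_1: p_n(0) = P(τ > n), and for j >= 1, p_n(j) = Σ_{k<=n} f(k)·p_{n−k}(j−1)
p_1 = [5/8, 3/8]  (j = 0..1)
p_2 = [3/8, 31/64, 9/64]  (j = 0..2)
p_3 = [0, 43/64, 141/512, 27/512]  (j = 0..3)
p_4 = [0, 21/64, 263/512, 567/4096, 81/4096]  (j = 0..4)
p_5 = [0, 9/64, 121/256, 1287/4096, 2133/32768, 243/32768]  (j = 0..5)
E[N_5] = Σ j·p_5(j) = 76219/32768;  E[N_5²] = Σ j²·p_5(j) = 199427/32768
Var[N_5] = 199427/32768 − (76219/32768)² = 725487975/1073741824


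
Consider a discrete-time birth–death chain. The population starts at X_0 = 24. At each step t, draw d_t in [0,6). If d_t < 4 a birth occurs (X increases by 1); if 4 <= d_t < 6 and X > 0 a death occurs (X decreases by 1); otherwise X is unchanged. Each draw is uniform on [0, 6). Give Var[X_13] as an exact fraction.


X can drop by at most 1 per step and X_0 = 24 > T = 13, so X_t >= 24 − t >= 11 > 0 for every t <= 13: the floor at 0 (the 'and X > 0' condition) never binds. Hence X_13 = X_0 + Σ_{t<13} Y_t with i.i.d. increments Y_t = y(d_t) ∈ {+1, −1, 0}.
Outcome values over d=0..5: [1, 1, 1, 1, -1, -1]
Σy = 2, Σy² = 6, M = 6
μ = 2/6 = 1/3,  σ² = 6/6 − (1/3)² = 8/9
Independent increments: Var[X_13] = 13·σ² = 13·(8/9) = 104/9

104/9


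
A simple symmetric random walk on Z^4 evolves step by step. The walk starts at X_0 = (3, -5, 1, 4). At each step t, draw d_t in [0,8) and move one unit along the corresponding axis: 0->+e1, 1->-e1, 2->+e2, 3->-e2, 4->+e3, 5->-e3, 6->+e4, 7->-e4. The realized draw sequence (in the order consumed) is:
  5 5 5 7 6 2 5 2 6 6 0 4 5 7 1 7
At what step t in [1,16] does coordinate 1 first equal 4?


t=0: X=(3, -5, 1, 4), d=5 → -e3, X_1=(3, -5, 0, 4)
t=1: X=(3, -5, 0, 4), d=5 → -e3, X_2=(3, -5, -1, 4)
t=2: X=(3, -5, -1, 4), d=5 → -e3, X_3=(3, -5, -2, 4)
t=3: X=(3, -5, -2, 4), d=7 → -e4, X_4=(3, -5, -2, 3)
t=4: X=(3, -5, -2, 3), d=6 → +e4, X_5=(3, -5, -2, 4)
t=5: X=(3, -5, -2, 4), d=2 → +e2, X_6=(3, -4, -2, 4)
t=6: X=(3, -4, -2, 4), d=5 → -e3, X_7=(3, -4, -3, 4)
t=7: X=(3, -4, -3, 4), d=2 → +e2, X_8=(3, -3, -3, 4)
t=8: X=(3, -3, -3, 4), d=6 → +e4, X_9=(3, -3, -3, 5)
t=9: X=(3, -3, -3, 5), d=6 → +e4, X_10=(3, -3, -3, 6)
t=10: X=(3, -3, -3, 6), d=0 → +e1, X_11=(4, -3, -3, 6)
t=11: X=(4, -3, -3, 6), d=4 → +e3, X_12=(4, -3, -2, 6)
t=12: X=(4, -3, -2, 6), d=5 → -e3, X_13=(4, -3, -3, 6)
t=13: X=(4, -3, -3, 6), d=7 → -e4, X_14=(4, -3, -3, 5)
t=14: X=(4, -3, -3, 5), d=1 → -e1, X_15=(3, -3, -3, 5)
t=15: X=(3, -3, -3, 5), d=7 → -e4, X_16=(3, -3, -3, 4)

11


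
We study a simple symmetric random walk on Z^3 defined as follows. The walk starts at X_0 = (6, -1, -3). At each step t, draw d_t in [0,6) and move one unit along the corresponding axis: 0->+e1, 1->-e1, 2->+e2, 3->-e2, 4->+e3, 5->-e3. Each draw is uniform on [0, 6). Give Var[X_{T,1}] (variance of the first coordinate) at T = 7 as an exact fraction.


7/3

Outcome values over d=0..5: [1, -1, 0, 0, 0, 0]
Σy = 0, Σy² = 2, M = 6
μ = 0/6 = 0,  σ² = 2/6 − (0)² = 1/3
Independent increments: Var[X_7] = 7·σ² = 7·(1/3) = 7/3


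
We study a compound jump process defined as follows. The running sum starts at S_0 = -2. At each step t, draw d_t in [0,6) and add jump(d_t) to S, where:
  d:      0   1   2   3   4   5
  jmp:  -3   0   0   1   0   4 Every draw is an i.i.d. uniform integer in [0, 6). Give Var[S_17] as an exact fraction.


646/9

Outcome values over d=0..5: [-3, 0, 0, 1, 0, 4]
Σy = 2, Σy² = 26, M = 6
μ = 2/6 = 1/3,  σ² = 26/6 − (1/3)² = 38/9
Independent increments: Var[S_17] = 17·σ² = 17·(38/9) = 646/9


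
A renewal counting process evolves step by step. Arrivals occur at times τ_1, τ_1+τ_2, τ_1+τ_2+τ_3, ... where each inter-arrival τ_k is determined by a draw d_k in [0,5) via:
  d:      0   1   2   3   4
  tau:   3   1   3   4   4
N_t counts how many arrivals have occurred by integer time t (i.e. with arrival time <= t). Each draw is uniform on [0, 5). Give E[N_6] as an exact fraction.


Inter-arrival values over d=0..4: [3, 1, 3, 4, 4]
Each d has probability 1/5, so the pmf of τ is: f(1) = 1/5, f(3) = 2/5, f(4) = 2/5
Renewal equation for m(n) = E[N_n]: condition on τ_1 = k (if k <= n, one arrival plus a fresh copy on the remaining n−k steps): m(n) = F(n) + Σ_{k<=n} f(k)·m(n−k), where F(n) = P(τ <= n) and m(0) = 0
m(1) = F(1) = 1/5
m(2) = F(2) + f(1)·m(1) = 1/5 + 1/5·1/5 = 6/25
m(3) = F(3) + f(1)·m(2) = 3/5 + 1/5·6/25 = 81/125
m(4) = F(4) + f(1)·m(3) + f(3)·m(1) = 1 + 1/5·81/125 + 2/5·1/5 = 756/625
m(5) = F(5) + f(1)·m(4) + f(3)·m(2) + f(4)·m(1) = 1 + 1/5·756/625 + 2/5·6/25 + 2/5·1/5 = 4431/3125
m(6) = F(6) + f(1)·m(5) + f(3)·m(3) + f(4)·m(2) = 1 + 1/5·4431/3125 + 2/5·81/125 + 2/5·6/25 = 25606/15625
E[N_6] = m(6) = 25606/15625

25606/15625


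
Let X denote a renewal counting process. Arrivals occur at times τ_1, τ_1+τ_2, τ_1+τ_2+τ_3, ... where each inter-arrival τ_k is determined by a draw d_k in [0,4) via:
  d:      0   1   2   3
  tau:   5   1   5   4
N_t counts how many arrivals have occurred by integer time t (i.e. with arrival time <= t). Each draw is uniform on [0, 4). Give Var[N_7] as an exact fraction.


170704327/268435456

Inter-arrival values over d=0..3: [5, 1, 5, 4]
Each d has probability 1/4, so the pmf of τ is: f(1) = 1/4, f(4) = 1/4, f(5) = 1/2
Let p_n(j) = P(N_n = j), with p_0 = [1]. Condition on τ_1: p_n(0) = P(τ > n), and for j >= 1, p_n(j) = Σ_{k<=n} f(k)·p_{n−k}(j−1)
p_1 = [3/4, 1/4]  (j = 0..1)
p_2 = [3/4, 3/16, 1/16]  (j = 0..2)
p_3 = [3/4, 3/16, 3/64, 1/64]  (j = 0..3)
p_4 = [1/2, 7/16, 3/64, 3/256, 1/256]  (j = 0..4)
p_5 = [0, 13/16, 11/64, 3/256, 3/1024, 1/1024]  (j = 0..5)
p_6 = [0, 9/16, 3/8, 15/256, 3/1024, 3/4096, 1/4096]  (j = 0..6)
p_7 = [0, 9/16, 9/32, 35/256, 19/1024, 3/4096, 3/16384, 1/16384]  (j = 0..7)
E[N_7] = Σ j·p_7(j) = 26453/16384;  E[N_7²] = Σ j²·p_7(j) = 53129/16384
Var[N_7] = 53129/16384 − (26453/16384)² = 170704327/268435456


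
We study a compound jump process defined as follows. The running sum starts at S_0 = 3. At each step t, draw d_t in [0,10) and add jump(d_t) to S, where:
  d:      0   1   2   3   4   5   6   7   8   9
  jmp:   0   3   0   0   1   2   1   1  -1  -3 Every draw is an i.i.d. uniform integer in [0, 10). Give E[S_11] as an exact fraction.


37/5

Outcome values over d=0..9: [0, 3, 0, 0, 1, 2, 1, 1, -1, -3]
Σy = 4, Σy² = 26, M = 10
μ = 4/10 = 2/5,  σ² = 26/10 − (2/5)² = 61/25
E[S_11] = 3 + 11·(2/5) = 37/5


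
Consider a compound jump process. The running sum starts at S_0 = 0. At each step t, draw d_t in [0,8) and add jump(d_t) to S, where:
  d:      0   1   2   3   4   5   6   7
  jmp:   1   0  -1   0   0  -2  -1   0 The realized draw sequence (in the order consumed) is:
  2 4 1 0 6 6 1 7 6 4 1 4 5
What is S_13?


t=0: S=0, d=2, jump=-1, S_1=-1
t=1: S=-1, d=4, jump=0, S_2=-1
t=2: S=-1, d=1, jump=0, S_3=-1
t=3: S=-1, d=0, jump=1, S_4=0
t=4: S=0, d=6, jump=-1, S_5=-1
t=5: S=-1, d=6, jump=-1, S_6=-2
t=6: S=-2, d=1, jump=0, S_7=-2
t=7: S=-2, d=7, jump=0, S_8=-2
t=8: S=-2, d=6, jump=-1, S_9=-3
t=9: S=-3, d=4, jump=0, S_10=-3
t=10: S=-3, d=1, jump=0, S_11=-3
t=11: S=-3, d=4, jump=0, S_12=-3
t=12: S=-3, d=5, jump=-2, S_13=-5

-5


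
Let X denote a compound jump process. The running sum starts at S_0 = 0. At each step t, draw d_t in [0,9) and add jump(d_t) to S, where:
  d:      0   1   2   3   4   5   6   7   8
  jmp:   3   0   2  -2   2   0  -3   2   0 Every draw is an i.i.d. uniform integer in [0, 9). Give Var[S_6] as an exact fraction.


Outcome values over d=0..8: [3, 0, 2, -2, 2, 0, -3, 2, 0]
Σy = 4, Σy² = 34, M = 9
μ = 4/9 = 4/9,  σ² = 34/9 − (4/9)² = 290/81
Independent increments: Var[S_6] = 6·σ² = 6·(290/81) = 580/27

580/27


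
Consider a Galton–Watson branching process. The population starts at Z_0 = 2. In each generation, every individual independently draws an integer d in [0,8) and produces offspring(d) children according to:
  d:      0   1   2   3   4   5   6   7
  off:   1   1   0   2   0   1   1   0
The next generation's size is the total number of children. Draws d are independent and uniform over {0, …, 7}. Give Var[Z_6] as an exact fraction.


5727267/8388608

Outcome values over d=0..7: [1, 1, 0, 2, 0, 1, 1, 0]
Σy = 6, Σy² = 8, M = 8
μ = 6/8 = 3/4,  σ² = 8/8 − (3/4)² = 7/16
V_0 = 0, E_0 = 2
V_1 = 7/16·E_0 + (3/4)²·V_0 = 7/8;  E_1 = 3/2
V_2 = 7/16·E_1 + (3/4)²·V_1 = 147/128;  E_2 = 9/8
V_3 = 7/16·E_2 + (3/4)²·V_2 = 2331/2048;  E_3 = 27/32
V_4 = 7/16·E_3 + (3/4)²·V_3 = 33075/32768;  E_4 = 81/128
V_5 = 7/16·E_4 + (3/4)²·V_4 = 442827/524288;  E_5 = 243/512
V_6 = 7/16·E_5 + (3/4)²·V_5 = 5727267/8388608;  E_6 = 729/2048


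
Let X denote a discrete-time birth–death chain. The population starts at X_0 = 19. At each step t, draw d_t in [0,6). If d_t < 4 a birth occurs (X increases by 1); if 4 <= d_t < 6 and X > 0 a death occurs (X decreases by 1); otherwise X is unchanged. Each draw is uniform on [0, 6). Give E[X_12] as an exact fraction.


23

X can drop by at most 1 per step and X_0 = 19 > T = 12, so X_t >= 19 − t >= 7 > 0 for every t <= 12: the floor at 0 (the 'and X > 0' condition) never binds. Hence X_12 = X_0 + Σ_{t<12} Y_t with i.i.d. increments Y_t = y(d_t) ∈ {+1, −1, 0}.
Outcome values over d=0..5: [1, 1, 1, 1, -1, -1]
Σy = 2, Σy² = 6, M = 6
μ = 2/6 = 1/3,  σ² = 6/6 − (1/3)² = 8/9
E[X_12] = 19 + 12·(1/3) = 23


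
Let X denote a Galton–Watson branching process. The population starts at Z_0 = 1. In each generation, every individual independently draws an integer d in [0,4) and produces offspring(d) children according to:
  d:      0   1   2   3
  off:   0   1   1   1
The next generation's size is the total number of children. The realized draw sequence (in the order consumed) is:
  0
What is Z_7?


0

gen 0: Z_0=1, draws=[0], offspring=[0], Z_1=0
gen 1: Z_1=0, draws=[], offspring=[], Z_2=0
gen 2: Z_2=0, draws=[], offspring=[], Z_3=0
gen 3: Z_3=0, draws=[], offspring=[], Z_4=0
gen 4: Z_4=0, draws=[], offspring=[], Z_5=0
gen 5: Z_5=0, draws=[], offspring=[], Z_6=0
gen 6: Z_6=0, draws=[], offspring=[], Z_7=0


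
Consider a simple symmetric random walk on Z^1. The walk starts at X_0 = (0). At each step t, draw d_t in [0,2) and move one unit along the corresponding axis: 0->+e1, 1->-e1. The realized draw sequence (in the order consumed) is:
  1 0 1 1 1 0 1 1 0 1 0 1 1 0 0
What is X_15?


(-3)

t=0: X=(0), d=1 → -e1, X_1=(-1)
t=1: X=(-1), d=0 → +e1, X_2=(0)
t=2: X=(0), d=1 → -e1, X_3=(-1)
t=3: X=(-1), d=1 → -e1, X_4=(-2)
t=4: X=(-2), d=1 → -e1, X_5=(-3)
t=5: X=(-3), d=0 → +e1, X_6=(-2)
t=6: X=(-2), d=1 → -e1, X_7=(-3)
t=7: X=(-3), d=1 → -e1, X_8=(-4)
t=8: X=(-4), d=0 → +e1, X_9=(-3)
t=9: X=(-3), d=1 → -e1, X_10=(-4)
t=10: X=(-4), d=0 → +e1, X_11=(-3)
t=11: X=(-3), d=1 → -e1, X_12=(-4)
t=12: X=(-4), d=1 → -e1, X_13=(-5)
t=13: X=(-5), d=0 → +e1, X_14=(-4)
t=14: X=(-4), d=0 → +e1, X_15=(-3)


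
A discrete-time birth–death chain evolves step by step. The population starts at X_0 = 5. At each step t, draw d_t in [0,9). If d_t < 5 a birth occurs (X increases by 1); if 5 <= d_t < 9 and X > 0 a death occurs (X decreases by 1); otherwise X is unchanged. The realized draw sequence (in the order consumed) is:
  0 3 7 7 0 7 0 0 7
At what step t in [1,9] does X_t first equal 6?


t=0: X=5, d=0 → birth, X_1=6
t=1: X=6, d=3 → birth, X_2=7
t=2: X=7, d=7 → death, X_3=6
t=3: X=6, d=7 → death, X_4=5
t=4: X=5, d=0 → birth, X_5=6
t=5: X=6, d=7 → death, X_6=5
t=6: X=5, d=0 → birth, X_7=6
t=7: X=6, d=0 → birth, X_8=7
t=8: X=7, d=7 → death, X_9=6

1


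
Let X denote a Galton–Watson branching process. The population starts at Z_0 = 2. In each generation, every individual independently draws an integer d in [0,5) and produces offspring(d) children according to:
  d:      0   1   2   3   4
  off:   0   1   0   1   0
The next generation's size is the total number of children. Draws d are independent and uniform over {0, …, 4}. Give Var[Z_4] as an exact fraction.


19488/390625

Outcome values over d=0..4: [0, 1, 0, 1, 0]
Σy = 2, Σy² = 2, M = 5
μ = 2/5 = 2/5,  σ² = 2/5 − (2/5)² = 6/25
V_0 = 0, E_0 = 2
V_1 = 6/25·E_0 + (2/5)²·V_0 = 12/25;  E_1 = 4/5
V_2 = 6/25·E_1 + (2/5)²·V_1 = 168/625;  E_2 = 8/25
V_3 = 6/25·E_2 + (2/5)²·V_2 = 1872/15625;  E_3 = 16/125
V_4 = 6/25·E_3 + (2/5)²·V_3 = 19488/390625;  E_4 = 32/625


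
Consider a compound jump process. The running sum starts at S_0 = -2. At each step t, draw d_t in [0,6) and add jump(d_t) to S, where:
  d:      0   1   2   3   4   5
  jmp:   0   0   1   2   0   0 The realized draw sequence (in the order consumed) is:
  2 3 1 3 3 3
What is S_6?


t=0: S=-2, d=2, jump=1, S_1=-1
t=1: S=-1, d=3, jump=2, S_2=1
t=2: S=1, d=1, jump=0, S_3=1
t=3: S=1, d=3, jump=2, S_4=3
t=4: S=3, d=3, jump=2, S_5=5
t=5: S=5, d=3, jump=2, S_6=7

7


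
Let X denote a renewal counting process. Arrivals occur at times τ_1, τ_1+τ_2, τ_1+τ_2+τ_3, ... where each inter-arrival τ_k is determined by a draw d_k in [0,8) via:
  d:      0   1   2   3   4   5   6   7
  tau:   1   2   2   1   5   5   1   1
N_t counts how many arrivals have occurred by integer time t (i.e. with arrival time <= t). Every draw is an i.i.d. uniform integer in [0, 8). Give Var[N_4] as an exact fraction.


Inter-arrival values over d=0..7: [1, 2, 2, 1, 5, 5, 1, 1]
Each d has probability 1/8, so the pmf of τ is: f(1) = 1/2, f(2) = 1/4, f(5) = 1/4
Let p_n(j) = P(N_n = j), with p_0 = [1]. Condition on τ_1: p_n(0) = P(τ > n), and for j >= 1, p_n(j) = Σ_{k<=n} f(k)·p_{n−k}(j−1)
p_1 = [1/2, 1/2]  (j = 0..1)
p_2 = [1/4, 1/2, 1/4]  (j = 0..2)
p_3 = [1/4, 1/4, 3/8, 1/8]  (j = 0..3)
p_4 = [1/4, 3/16, 1/4, 1/4, 1/16]  (j = 0..4)
E[N_4] = Σ j·p_4(j) = 27/16;  E[N_4²] = Σ j²·p_4(j) = 71/16
Var[N_4] = 71/16 − (27/16)² = 407/256

407/256


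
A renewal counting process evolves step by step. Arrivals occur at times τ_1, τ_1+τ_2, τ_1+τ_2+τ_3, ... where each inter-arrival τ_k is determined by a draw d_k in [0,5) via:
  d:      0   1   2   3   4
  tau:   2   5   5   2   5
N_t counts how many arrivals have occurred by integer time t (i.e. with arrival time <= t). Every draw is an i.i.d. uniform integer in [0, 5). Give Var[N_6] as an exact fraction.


4716/15625

Inter-arrival values over d=0..4: [2, 5, 5, 2, 5]
Each d has probability 1/5, so the pmf of τ is: f(2) = 2/5, f(5) = 3/5
Let p_n(j) = P(N_n = j), with p_0 = [1]. Condition on τ_1: p_n(0) = P(τ > n), and for j >= 1, p_n(j) = Σ_{k<=n} f(k)·p_{n−k}(j−1)
p_1 = [1]  (j = 0)
p_2 = [3/5, 2/5]  (j = 0..1)
p_3 = [3/5, 2/5]  (j = 0..1)
p_4 = [3/5, 6/25, 4/25]  (j = 0..2)
p_5 = [0, 21/25, 4/25]  (j = 0..2)
p_6 = [0, 21/25, 12/125, 8/125]  (j = 0..3)
E[N_6] = Σ j·p_6(j) = 153/125;  E[N_6²] = Σ j²·p_6(j) = 9/5
Var[N_6] = 9/5 − (153/125)² = 4716/15625


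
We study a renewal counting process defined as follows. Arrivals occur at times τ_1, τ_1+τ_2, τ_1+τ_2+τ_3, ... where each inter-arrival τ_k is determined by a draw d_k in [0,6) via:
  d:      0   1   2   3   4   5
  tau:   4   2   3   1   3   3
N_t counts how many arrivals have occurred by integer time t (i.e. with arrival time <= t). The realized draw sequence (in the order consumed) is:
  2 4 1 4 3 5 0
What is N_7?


2

draw d_1=2: τ_1=3, arrival time A_1=3
draw d_2=4: τ_2=3, arrival time A_2=6
draw d_3=1: τ_3=2, arrival time A_3=8
draw d_4=4: τ_4=3, arrival time A_4=11
draw d_5=3: τ_5=1, arrival time A_5=12
draw d_6=5: τ_6=3, arrival time A_6=15
draw d_7=0: τ_7=4, arrival time A_7=19
N_t over t=0..7: 0:0 1:0 2:0 3:1 4:1 5:1 6:2 7:2


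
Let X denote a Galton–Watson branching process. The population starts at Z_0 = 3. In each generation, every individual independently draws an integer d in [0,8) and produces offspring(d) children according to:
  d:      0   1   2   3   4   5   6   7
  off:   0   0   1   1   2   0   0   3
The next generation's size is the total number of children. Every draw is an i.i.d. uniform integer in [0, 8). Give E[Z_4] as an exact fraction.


7203/4096

Outcome values over d=0..7: [0, 0, 1, 1, 2, 0, 0, 3]
Σy = 7, Σy² = 15, M = 8
μ = 7/8 = 7/8,  σ² = 15/8 − (7/8)² = 71/64
E[Z_0] = 3
E[Z_1] = 7/8·E[Z_0] = 21/8
E[Z_2] = 7/8·E[Z_1] = 147/64
E[Z_3] = 7/8·E[Z_2] = 1029/512
E[Z_4] = 7/8·E[Z_3] = 7203/4096


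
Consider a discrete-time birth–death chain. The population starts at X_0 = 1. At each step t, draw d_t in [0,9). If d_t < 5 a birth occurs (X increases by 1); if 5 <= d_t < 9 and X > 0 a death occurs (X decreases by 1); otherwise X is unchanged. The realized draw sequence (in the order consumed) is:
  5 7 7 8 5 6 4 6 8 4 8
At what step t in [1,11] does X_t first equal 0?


1

t=0: X=1, d=5 → death, X_1=0
t=1: X=0, d=7 → hold, X_2=0
t=2: X=0, d=7 → hold, X_3=0
t=3: X=0, d=8 → hold, X_4=0
t=4: X=0, d=5 → hold, X_5=0
t=5: X=0, d=6 → hold, X_6=0
t=6: X=0, d=4 → birth, X_7=1
t=7: X=1, d=6 → death, X_8=0
t=8: X=0, d=8 → hold, X_9=0
t=9: X=0, d=4 → birth, X_10=1
t=10: X=1, d=8 → death, X_11=0


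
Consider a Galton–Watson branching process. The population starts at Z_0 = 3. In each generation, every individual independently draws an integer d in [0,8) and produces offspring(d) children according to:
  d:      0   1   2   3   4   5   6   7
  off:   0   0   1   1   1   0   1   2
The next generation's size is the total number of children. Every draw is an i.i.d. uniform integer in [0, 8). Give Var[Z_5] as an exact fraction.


1328481/1048576

Outcome values over d=0..7: [0, 0, 1, 1, 1, 0, 1, 2]
Σy = 6, Σy² = 8, M = 8
μ = 6/8 = 3/4,  σ² = 8/8 − (3/4)² = 7/16
V_0 = 0, E_0 = 3
V_1 = 7/16·E_0 + (3/4)²·V_0 = 21/16;  E_1 = 9/4
V_2 = 7/16·E_1 + (3/4)²·V_1 = 441/256;  E_2 = 27/16
V_3 = 7/16·E_2 + (3/4)²·V_2 = 6993/4096;  E_3 = 81/64
V_4 = 7/16·E_3 + (3/4)²·V_3 = 99225/65536;  E_4 = 243/256
V_5 = 7/16·E_4 + (3/4)²·V_4 = 1328481/1048576;  E_5 = 729/1024


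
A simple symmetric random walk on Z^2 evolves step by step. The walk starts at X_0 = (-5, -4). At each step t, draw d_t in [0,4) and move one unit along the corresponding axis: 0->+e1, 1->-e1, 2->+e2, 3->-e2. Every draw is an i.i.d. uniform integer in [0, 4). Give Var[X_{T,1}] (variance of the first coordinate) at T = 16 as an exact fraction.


8

Outcome values over d=0..3: [1, -1, 0, 0]
Σy = 0, Σy² = 2, M = 4
μ = 0/4 = 0,  σ² = 2/4 − (0)² = 1/2
Independent increments: Var[X_16] = 16·σ² = 16·(1/2) = 8


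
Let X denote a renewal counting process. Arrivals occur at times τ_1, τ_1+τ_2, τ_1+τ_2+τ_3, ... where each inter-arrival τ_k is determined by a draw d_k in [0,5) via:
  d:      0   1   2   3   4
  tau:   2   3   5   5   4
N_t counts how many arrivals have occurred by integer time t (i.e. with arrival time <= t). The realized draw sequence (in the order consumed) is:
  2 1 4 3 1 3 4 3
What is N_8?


2

draw d_1=2: τ_1=5, arrival time A_1=5
draw d_2=1: τ_2=3, arrival time A_2=8
draw d_3=4: τ_3=4, arrival time A_3=12
draw d_4=3: τ_4=5, arrival time A_4=17
draw d_5=1: τ_5=3, arrival time A_5=20
draw d_6=3: τ_6=5, arrival time A_6=25
draw d_7=4: τ_7=4, arrival time A_7=29
draw d_8=3: τ_8=5, arrival time A_8=34
N_t over t=0..8: 0:0 1:0 2:0 3:0 4:0 5:1 6:1 7:1 8:2


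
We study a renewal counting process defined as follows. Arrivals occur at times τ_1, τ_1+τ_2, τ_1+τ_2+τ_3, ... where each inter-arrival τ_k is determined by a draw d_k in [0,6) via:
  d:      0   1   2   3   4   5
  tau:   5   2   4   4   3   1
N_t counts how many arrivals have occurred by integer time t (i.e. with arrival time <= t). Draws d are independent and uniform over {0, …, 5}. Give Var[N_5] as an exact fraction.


20876015/60466176

Inter-arrival values over d=0..5: [5, 2, 4, 4, 3, 1]
Each d has probability 1/6, so the pmf of τ is: f(1) = 1/6, f(2) = 1/6, f(3) = 1/6, f(4) = 1/3, f(5) = 1/6
Let p_n(j) = P(N_n = j), with p_0 = [1]. Condition on τ_1: p_n(0) = P(τ > n), and for j >= 1, p_n(j) = Σ_{k<=n} f(k)·p_{n−k}(j−1)
p_1 = [5/6, 1/6]  (j = 0..1)
p_2 = [2/3, 11/36, 1/36]  (j = 0..2)
p_3 = [1/2, 5/12, 17/216, 1/216]  (j = 0..3)
p_4 = [1/6, 2/3, 4/27, 23/1296, 1/1296]  (j = 0..4)
p_5 = [0, 2/3, 31/108, 55/1296, 29/7776, 1/7776]  (j = 0..5)
E[N_5] = Σ j·p_5(j) = 10759/7776;  E[N_5²] = Σ j²·p_5(j) = 5857/2592
Var[N_5] = 5857/2592 − (10759/7776)² = 20876015/60466176


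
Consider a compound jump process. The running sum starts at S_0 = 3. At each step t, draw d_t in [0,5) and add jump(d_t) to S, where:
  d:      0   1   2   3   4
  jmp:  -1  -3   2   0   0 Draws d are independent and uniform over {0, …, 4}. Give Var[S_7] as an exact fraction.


Outcome values over d=0..4: [-1, -3, 2, 0, 0]
Σy = -2, Σy² = 14, M = 5
μ = -2/5 = -2/5,  σ² = 14/5 − (-2/5)² = 66/25
Independent increments: Var[S_7] = 7·σ² = 7·(66/25) = 462/25

462/25


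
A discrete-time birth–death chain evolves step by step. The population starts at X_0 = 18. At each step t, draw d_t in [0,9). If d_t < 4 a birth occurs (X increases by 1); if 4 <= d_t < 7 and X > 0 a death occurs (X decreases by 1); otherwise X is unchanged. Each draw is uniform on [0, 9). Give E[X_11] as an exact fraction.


X can drop by at most 1 per step and X_0 = 18 > T = 11, so X_t >= 18 − t >= 7 > 0 for every t <= 11: the floor at 0 (the 'and X > 0' condition) never binds. Hence X_11 = X_0 + Σ_{t<11} Y_t with i.i.d. increments Y_t = y(d_t) ∈ {+1, −1, 0}.
Outcome values over d=0..8: [1, 1, 1, 1, -1, -1, -1, 0, 0]
Σy = 1, Σy² = 7, M = 9
μ = 1/9 = 1/9,  σ² = 7/9 − (1/9)² = 62/81
E[X_11] = 18 + 11·(1/9) = 173/9

173/9


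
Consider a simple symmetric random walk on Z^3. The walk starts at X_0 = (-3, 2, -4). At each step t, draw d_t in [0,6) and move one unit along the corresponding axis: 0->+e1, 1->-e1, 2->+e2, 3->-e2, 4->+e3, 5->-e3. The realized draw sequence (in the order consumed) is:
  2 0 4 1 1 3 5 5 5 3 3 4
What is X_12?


(-4, 0, -5)

t=0: X=(-3, 2, -4), d=2 → +e2, X_1=(-3, 3, -4)
t=1: X=(-3, 3, -4), d=0 → +e1, X_2=(-2, 3, -4)
t=2: X=(-2, 3, -4), d=4 → +e3, X_3=(-2, 3, -3)
t=3: X=(-2, 3, -3), d=1 → -e1, X_4=(-3, 3, -3)
t=4: X=(-3, 3, -3), d=1 → -e1, X_5=(-4, 3, -3)
t=5: X=(-4, 3, -3), d=3 → -e2, X_6=(-4, 2, -3)
t=6: X=(-4, 2, -3), d=5 → -e3, X_7=(-4, 2, -4)
t=7: X=(-4, 2, -4), d=5 → -e3, X_8=(-4, 2, -5)
t=8: X=(-4, 2, -5), d=5 → -e3, X_9=(-4, 2, -6)
t=9: X=(-4, 2, -6), d=3 → -e2, X_10=(-4, 1, -6)
t=10: X=(-4, 1, -6), d=3 → -e2, X_11=(-4, 0, -6)
t=11: X=(-4, 0, -6), d=4 → +e3, X_12=(-4, 0, -5)


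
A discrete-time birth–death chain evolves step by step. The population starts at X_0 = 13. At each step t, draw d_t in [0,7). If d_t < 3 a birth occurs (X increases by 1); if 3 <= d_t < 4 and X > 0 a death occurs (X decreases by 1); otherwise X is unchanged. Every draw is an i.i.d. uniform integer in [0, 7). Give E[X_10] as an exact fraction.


111/7

X can drop by at most 1 per step and X_0 = 13 > T = 10, so X_t >= 13 − t >= 3 > 0 for every t <= 10: the floor at 0 (the 'and X > 0' condition) never binds. Hence X_10 = X_0 + Σ_{t<10} Y_t with i.i.d. increments Y_t = y(d_t) ∈ {+1, −1, 0}.
Outcome values over d=0..6: [1, 1, 1, -1, 0, 0, 0]
Σy = 2, Σy² = 4, M = 7
μ = 2/7 = 2/7,  σ² = 4/7 − (2/7)² = 24/49
E[X_10] = 13 + 10·(2/7) = 111/7


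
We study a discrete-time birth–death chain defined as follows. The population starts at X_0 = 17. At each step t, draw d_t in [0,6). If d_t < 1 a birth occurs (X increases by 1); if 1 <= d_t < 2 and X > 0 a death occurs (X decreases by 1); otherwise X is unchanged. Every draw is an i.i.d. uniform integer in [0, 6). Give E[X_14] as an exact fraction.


X can drop by at most 1 per step and X_0 = 17 > T = 14, so X_t >= 17 − t >= 3 > 0 for every t <= 14: the floor at 0 (the 'and X > 0' condition) never binds. Hence X_14 = X_0 + Σ_{t<14} Y_t with i.i.d. increments Y_t = y(d_t) ∈ {+1, −1, 0}.
Outcome values over d=0..5: [1, -1, 0, 0, 0, 0]
Σy = 0, Σy² = 2, M = 6
μ = 0/6 = 0,  σ² = 2/6 − (0)² = 1/3
E[X_14] = 17 + 14·(0) = 17

17


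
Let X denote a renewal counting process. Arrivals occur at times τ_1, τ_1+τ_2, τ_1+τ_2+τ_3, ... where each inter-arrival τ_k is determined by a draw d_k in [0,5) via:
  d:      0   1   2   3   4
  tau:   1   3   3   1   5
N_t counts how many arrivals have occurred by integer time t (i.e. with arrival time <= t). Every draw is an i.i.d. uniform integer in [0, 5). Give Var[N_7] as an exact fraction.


7250418496/6103515625

Inter-arrival values over d=0..4: [1, 3, 3, 1, 5]
Each d has probability 1/5, so the pmf of τ is: f(1) = 2/5, f(3) = 2/5, f(5) = 1/5
Let p_n(j) = P(N_n = j), with p_0 = [1]. Condition on τ_1: p_n(0) = P(τ > n), and for j >= 1, p_n(j) = Σ_{k<=n} f(k)·p_{n−k}(j−1)
p_1 = [3/5, 2/5]  (j = 0..1)
p_2 = [3/5, 6/25, 4/25]  (j = 0..2)
p_3 = [1/5, 16/25, 12/125, 8/125]  (j = 0..3)
p_4 = [1/5, 8/25, 52/125, 24/625, 16/625]  (j = 0..4)
p_5 = [0, 13/25, 28/125, 144/625, 48/3125, 32/3125]  (j = 0..5)
p_6 = [0, 1/5, 68/125, 16/125, 368/3125, 96/15625, 64/15625]  (j = 0..6)
p_7 = [0, 1/5, 32/125, 52/125, 208/3125, 896/15625, 192/78125, 128/78125]  (j = 0..7)
E[N_7] = Σ j·p_7(j) = 198373/78125;  E[N_7²] = Σ j²·p_7(j) = 596509/78125
Var[N_7] = 596509/78125 − (198373/78125)² = 7250418496/6103515625


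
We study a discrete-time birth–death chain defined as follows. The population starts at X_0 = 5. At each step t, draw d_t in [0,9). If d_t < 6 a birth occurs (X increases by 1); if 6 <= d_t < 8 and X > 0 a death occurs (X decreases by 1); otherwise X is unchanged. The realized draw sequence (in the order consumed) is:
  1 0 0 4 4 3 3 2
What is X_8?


13

t=0: X=5, d=1 → birth, X_1=6
t=1: X=6, d=0 → birth, X_2=7
t=2: X=7, d=0 → birth, X_3=8
t=3: X=8, d=4 → birth, X_4=9
t=4: X=9, d=4 → birth, X_5=10
t=5: X=10, d=3 → birth, X_6=11
t=6: X=11, d=3 → birth, X_7=12
t=7: X=12, d=2 → birth, X_8=13


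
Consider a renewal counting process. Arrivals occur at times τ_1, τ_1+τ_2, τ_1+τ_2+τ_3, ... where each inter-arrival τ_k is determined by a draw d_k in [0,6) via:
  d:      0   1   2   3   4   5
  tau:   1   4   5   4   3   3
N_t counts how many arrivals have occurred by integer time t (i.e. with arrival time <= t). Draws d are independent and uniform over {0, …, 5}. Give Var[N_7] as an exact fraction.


38421287303/78364164096

Inter-arrival values over d=0..5: [1, 4, 5, 4, 3, 3]
Each d has probability 1/6, so the pmf of τ is: f(1) = 1/6, f(3) = 1/3, f(4) = 1/3, f(5) = 1/6
Let p_n(j) = P(N_n = j), with p_0 = [1]. Condition on τ_1: p_n(0) = P(τ > n), and for j >= 1, p_n(j) = Σ_{k<=n} f(k)·p_{n−k}(j−1)
p_1 = [5/6, 1/6]  (j = 0..1)
p_2 = [5/6, 5/36, 1/36]  (j = 0..2)
p_3 = [1/2, 17/36, 5/216, 1/216]  (j = 0..3)
p_4 = [1/6, 25/36, 29/216, 5/1296, 1/1296]  (j = 0..4)
p_5 = [0, 3/4, 47/216, 41/1296, 5/7776, 1/7776]  (j = 0..5)
p_6 = [0, 7/12, 77/216, 23/432, 53/7776, 5/46656, 1/46656]  (j = 0..6)
p_7 = [0, 13/36, 55/108, 151/1296, 91/7776, 65/46656, 5/279936, 1/279936]  (j = 0..7)
E[N_7] = Σ j·p_7(j) = 499147/279936;  E[N_7²] = Σ j²·p_7(j) = 1027267/279936
Var[N_7] = 1027267/279936 − (499147/279936)² = 38421287303/78364164096


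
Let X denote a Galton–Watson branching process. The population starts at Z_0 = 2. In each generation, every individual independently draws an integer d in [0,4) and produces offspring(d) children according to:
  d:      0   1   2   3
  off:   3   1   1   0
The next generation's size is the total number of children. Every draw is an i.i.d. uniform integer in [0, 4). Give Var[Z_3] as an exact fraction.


28975/2048

Outcome values over d=0..3: [3, 1, 1, 0]
Σy = 5, Σy² = 11, M = 4
μ = 5/4 = 5/4,  σ² = 11/4 − (5/4)² = 19/16
V_0 = 0, E_0 = 2
V_1 = 19/16·E_0 + (5/4)²·V_0 = 19/8;  E_1 = 5/2
V_2 = 19/16·E_1 + (5/4)²·V_1 = 855/128;  E_2 = 25/8
V_3 = 19/16·E_2 + (5/4)²·V_2 = 28975/2048;  E_3 = 125/32


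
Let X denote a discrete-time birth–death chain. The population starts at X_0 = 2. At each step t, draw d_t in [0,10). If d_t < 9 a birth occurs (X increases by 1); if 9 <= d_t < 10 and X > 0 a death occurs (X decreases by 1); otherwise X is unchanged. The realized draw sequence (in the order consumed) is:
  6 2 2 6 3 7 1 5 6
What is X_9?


11

t=0: X=2, d=6 → birth, X_1=3
t=1: X=3, d=2 → birth, X_2=4
t=2: X=4, d=2 → birth, X_3=5
t=3: X=5, d=6 → birth, X_4=6
t=4: X=6, d=3 → birth, X_5=7
t=5: X=7, d=7 → birth, X_6=8
t=6: X=8, d=1 → birth, X_7=9
t=7: X=9, d=5 → birth, X_8=10
t=8: X=10, d=6 → birth, X_9=11


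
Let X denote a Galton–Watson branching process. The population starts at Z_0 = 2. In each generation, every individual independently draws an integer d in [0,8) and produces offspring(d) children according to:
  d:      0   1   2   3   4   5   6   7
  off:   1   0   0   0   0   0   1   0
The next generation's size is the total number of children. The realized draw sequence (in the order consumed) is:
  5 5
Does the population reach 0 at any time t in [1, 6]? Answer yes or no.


gen 0: Z_0=2, draws=[5, 5], offspring=[0, 0], Z_1=0
gen 1: Z_1=0, draws=[], offspring=[], Z_2=0
gen 2: Z_2=0, draws=[], offspring=[], Z_3=0
gen 3: Z_3=0, draws=[], offspring=[], Z_4=0
gen 4: Z_4=0, draws=[], offspring=[], Z_5=0
gen 5: Z_5=0, draws=[], offspring=[], Z_6=0

yes


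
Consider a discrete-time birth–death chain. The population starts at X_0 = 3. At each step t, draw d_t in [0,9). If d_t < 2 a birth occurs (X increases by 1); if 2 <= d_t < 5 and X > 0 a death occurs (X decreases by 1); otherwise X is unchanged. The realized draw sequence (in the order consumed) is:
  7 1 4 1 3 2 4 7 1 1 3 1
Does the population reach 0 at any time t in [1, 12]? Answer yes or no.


t=0: X=3, d=7 → hold, X_1=3
t=1: X=3, d=1 → birth, X_2=4
t=2: X=4, d=4 → death, X_3=3
t=3: X=3, d=1 → birth, X_4=4
t=4: X=4, d=3 → death, X_5=3
t=5: X=3, d=2 → death, X_6=2
t=6: X=2, d=4 → death, X_7=1
t=7: X=1, d=7 → hold, X_8=1
t=8: X=1, d=1 → birth, X_9=2
t=9: X=2, d=1 → birth, X_10=3
t=10: X=3, d=3 → death, X_11=2
t=11: X=2, d=1 → birth, X_12=3

no


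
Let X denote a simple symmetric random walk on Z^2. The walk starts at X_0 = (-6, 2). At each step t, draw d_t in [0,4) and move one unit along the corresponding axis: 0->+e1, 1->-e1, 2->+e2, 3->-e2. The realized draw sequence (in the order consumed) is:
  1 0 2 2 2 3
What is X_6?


t=0: X=(-6, 2), d=1 → -e1, X_1=(-7, 2)
t=1: X=(-7, 2), d=0 → +e1, X_2=(-6, 2)
t=2: X=(-6, 2), d=2 → +e2, X_3=(-6, 3)
t=3: X=(-6, 3), d=2 → +e2, X_4=(-6, 4)
t=4: X=(-6, 4), d=2 → +e2, X_5=(-6, 5)
t=5: X=(-6, 5), d=3 → -e2, X_6=(-6, 4)

(-6, 4)


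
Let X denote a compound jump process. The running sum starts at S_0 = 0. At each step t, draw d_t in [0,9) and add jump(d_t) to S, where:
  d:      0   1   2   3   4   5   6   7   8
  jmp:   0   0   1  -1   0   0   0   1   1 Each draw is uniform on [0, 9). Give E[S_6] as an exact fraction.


4/3

Outcome values over d=0..8: [0, 0, 1, -1, 0, 0, 0, 1, 1]
Σy = 2, Σy² = 4, M = 9
μ = 2/9 = 2/9,  σ² = 4/9 − (2/9)² = 32/81
E[S_6] = 0 + 6·(2/9) = 4/3


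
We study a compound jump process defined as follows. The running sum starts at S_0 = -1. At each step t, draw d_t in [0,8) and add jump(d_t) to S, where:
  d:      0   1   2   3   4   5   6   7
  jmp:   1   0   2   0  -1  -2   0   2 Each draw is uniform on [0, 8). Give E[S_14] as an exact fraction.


5/2

Outcome values over d=0..7: [1, 0, 2, 0, -1, -2, 0, 2]
Σy = 2, Σy² = 14, M = 8
μ = 2/8 = 1/4,  σ² = 14/8 − (1/4)² = 27/16
E[S_14] = -1 + 14·(1/4) = 5/2


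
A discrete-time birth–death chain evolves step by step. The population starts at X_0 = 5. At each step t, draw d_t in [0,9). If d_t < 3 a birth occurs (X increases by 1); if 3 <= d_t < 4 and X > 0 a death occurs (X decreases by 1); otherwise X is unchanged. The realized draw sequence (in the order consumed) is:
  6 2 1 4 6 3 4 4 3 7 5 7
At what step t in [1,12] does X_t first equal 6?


t=0: X=5, d=6 → hold, X_1=5
t=1: X=5, d=2 → birth, X_2=6
t=2: X=6, d=1 → birth, X_3=7
t=3: X=7, d=4 → hold, X_4=7
t=4: X=7, d=6 → hold, X_5=7
t=5: X=7, d=3 → death, X_6=6
t=6: X=6, d=4 → hold, X_7=6
t=7: X=6, d=4 → hold, X_8=6
t=8: X=6, d=3 → death, X_9=5
t=9: X=5, d=7 → hold, X_10=5
t=10: X=5, d=5 → hold, X_11=5
t=11: X=5, d=7 → hold, X_12=5

2


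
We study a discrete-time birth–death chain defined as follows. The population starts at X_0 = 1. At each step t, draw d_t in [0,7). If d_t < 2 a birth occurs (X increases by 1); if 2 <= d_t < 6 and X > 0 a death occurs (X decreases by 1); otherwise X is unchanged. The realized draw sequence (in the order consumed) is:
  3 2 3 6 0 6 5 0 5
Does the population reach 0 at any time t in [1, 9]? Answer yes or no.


yes

t=0: X=1, d=3 → death, X_1=0
t=1: X=0, d=2 → hold, X_2=0
t=2: X=0, d=3 → hold, X_3=0
t=3: X=0, d=6 → hold, X_4=0
t=4: X=0, d=0 → birth, X_5=1
t=5: X=1, d=6 → hold, X_6=1
t=6: X=1, d=5 → death, X_7=0
t=7: X=0, d=0 → birth, X_8=1
t=8: X=1, d=5 → death, X_9=0


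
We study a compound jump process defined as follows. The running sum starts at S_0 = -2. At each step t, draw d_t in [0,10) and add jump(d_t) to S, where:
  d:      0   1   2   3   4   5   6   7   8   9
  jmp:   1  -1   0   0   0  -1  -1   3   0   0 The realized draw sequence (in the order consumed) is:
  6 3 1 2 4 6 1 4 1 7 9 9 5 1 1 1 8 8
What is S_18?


t=0: S=-2, d=6, jump=-1, S_1=-3
t=1: S=-3, d=3, jump=0, S_2=-3
t=2: S=-3, d=1, jump=-1, S_3=-4
t=3: S=-4, d=2, jump=0, S_4=-4
t=4: S=-4, d=4, jump=0, S_5=-4
t=5: S=-4, d=6, jump=-1, S_6=-5
t=6: S=-5, d=1, jump=-1, S_7=-6
t=7: S=-6, d=4, jump=0, S_8=-6
t=8: S=-6, d=1, jump=-1, S_9=-7
t=9: S=-7, d=7, jump=3, S_10=-4
t=10: S=-4, d=9, jump=0, S_11=-4
t=11: S=-4, d=9, jump=0, S_12=-4
t=12: S=-4, d=5, jump=-1, S_13=-5
t=13: S=-5, d=1, jump=-1, S_14=-6
t=14: S=-6, d=1, jump=-1, S_15=-7
t=15: S=-7, d=1, jump=-1, S_16=-8
t=16: S=-8, d=8, jump=0, S_17=-8
t=17: S=-8, d=8, jump=0, S_18=-8

-8


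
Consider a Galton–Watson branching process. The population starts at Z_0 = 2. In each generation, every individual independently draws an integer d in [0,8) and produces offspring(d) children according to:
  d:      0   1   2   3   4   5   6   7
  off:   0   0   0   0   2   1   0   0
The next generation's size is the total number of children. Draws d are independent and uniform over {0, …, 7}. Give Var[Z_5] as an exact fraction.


Outcome values over d=0..7: [0, 0, 0, 0, 2, 1, 0, 0]
Σy = 3, Σy² = 5, M = 8
μ = 3/8 = 3/8,  σ² = 5/8 − (3/8)² = 31/64
V_0 = 0, E_0 = 2
V_1 = 31/64·E_0 + (3/8)²·V_0 = 31/32;  E_1 = 3/4
V_2 = 31/64·E_1 + (3/8)²·V_1 = 1023/2048;  E_2 = 9/32
V_3 = 31/64·E_2 + (3/8)²·V_2 = 27063/131072;  E_3 = 27/256
V_4 = 31/64·E_3 + (3/8)²·V_3 = 672111/8388608;  E_4 = 81/2048
V_5 = 31/64·E_4 + (3/8)²·V_4 = 16334055/536870912;  E_5 = 243/16384

16334055/536870912


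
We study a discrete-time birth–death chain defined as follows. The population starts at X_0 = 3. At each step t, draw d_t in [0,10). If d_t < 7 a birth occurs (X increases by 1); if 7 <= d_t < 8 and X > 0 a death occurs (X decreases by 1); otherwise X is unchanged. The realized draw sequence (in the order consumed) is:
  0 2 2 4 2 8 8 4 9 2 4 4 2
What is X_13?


13

t=0: X=3, d=0 → birth, X_1=4
t=1: X=4, d=2 → birth, X_2=5
t=2: X=5, d=2 → birth, X_3=6
t=3: X=6, d=4 → birth, X_4=7
t=4: X=7, d=2 → birth, X_5=8
t=5: X=8, d=8 → hold, X_6=8
t=6: X=8, d=8 → hold, X_7=8
t=7: X=8, d=4 → birth, X_8=9
t=8: X=9, d=9 → hold, X_9=9
t=9: X=9, d=2 → birth, X_10=10
t=10: X=10, d=4 → birth, X_11=11
t=11: X=11, d=4 → birth, X_12=12
t=12: X=12, d=2 → birth, X_13=13


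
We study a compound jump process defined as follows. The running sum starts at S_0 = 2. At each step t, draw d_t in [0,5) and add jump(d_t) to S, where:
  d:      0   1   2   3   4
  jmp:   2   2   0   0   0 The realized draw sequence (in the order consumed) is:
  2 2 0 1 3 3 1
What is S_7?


8

t=0: S=2, d=2, jump=0, S_1=2
t=1: S=2, d=2, jump=0, S_2=2
t=2: S=2, d=0, jump=2, S_3=4
t=3: S=4, d=1, jump=2, S_4=6
t=4: S=6, d=3, jump=0, S_5=6
t=5: S=6, d=3, jump=0, S_6=6
t=6: S=6, d=1, jump=2, S_7=8


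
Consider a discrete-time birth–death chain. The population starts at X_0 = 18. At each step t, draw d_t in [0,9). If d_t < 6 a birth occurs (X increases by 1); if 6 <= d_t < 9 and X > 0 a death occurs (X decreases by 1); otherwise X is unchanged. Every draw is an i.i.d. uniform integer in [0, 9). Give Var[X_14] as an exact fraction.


112/9

X can drop by at most 1 per step and X_0 = 18 > T = 14, so X_t >= 18 − t >= 4 > 0 for every t <= 14: the floor at 0 (the 'and X > 0' condition) never binds. Hence X_14 = X_0 + Σ_{t<14} Y_t with i.i.d. increments Y_t = y(d_t) ∈ {+1, −1, 0}.
Outcome values over d=0..8: [1, 1, 1, 1, 1, 1, -1, -1, -1]
Σy = 3, Σy² = 9, M = 9
μ = 3/9 = 1/3,  σ² = 9/9 − (1/3)² = 8/9
Independent increments: Var[X_14] = 14·σ² = 14·(8/9) = 112/9
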